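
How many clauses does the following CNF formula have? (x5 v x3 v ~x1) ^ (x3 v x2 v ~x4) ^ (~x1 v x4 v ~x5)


Each group enclosed in parentheses joined by ^ is one clause.
Counting the conjuncts: 3 clauses.

3


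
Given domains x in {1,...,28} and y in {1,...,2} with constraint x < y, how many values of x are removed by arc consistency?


For the constraint x < y, x needs a supporting value in y's domain.
x can be at most 1 (one less than y's maximum).
Valid x values from domain: 1 out of 28.
Pruned = 28 - 1 = 27.

27


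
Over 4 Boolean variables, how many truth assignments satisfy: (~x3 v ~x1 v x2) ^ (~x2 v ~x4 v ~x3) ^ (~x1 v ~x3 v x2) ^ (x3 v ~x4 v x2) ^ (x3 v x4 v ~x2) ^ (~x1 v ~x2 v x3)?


Enumerate all 16 truth assignments over 4 variables.
Test each against every clause.
Satisfying assignments found: 7.

7


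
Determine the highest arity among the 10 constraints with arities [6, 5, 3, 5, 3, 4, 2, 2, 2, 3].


The arities are: 6, 5, 3, 5, 3, 4, 2, 2, 2, 3.
Scan for the maximum value.
Maximum arity = 6.

6


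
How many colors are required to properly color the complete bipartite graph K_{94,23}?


K_{94,23} is bipartite by definition: the two parts are independent sets, with every edge crossing between them.
Color all vertices in one part with color 1 and all vertices in the other part with color 2.
Since the graph has at least one edge, one color does not suffice.
Chromatic number = 2.

2


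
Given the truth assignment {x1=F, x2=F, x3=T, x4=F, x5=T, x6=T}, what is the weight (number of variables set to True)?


The weight is the number of variables assigned True.
True variables: x3, x5, x6.
Weight = 3.

3


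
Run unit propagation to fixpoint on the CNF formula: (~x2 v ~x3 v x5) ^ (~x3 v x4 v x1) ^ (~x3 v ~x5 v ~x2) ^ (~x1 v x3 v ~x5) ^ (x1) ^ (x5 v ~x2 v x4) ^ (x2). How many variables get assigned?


Unit propagation repeatedly assigns the literal in any unit clause, then simplifies.
Assignments in order: x1 = T, x2 = T.
No further unit clauses remain.
Total variables assigned = 2.

2


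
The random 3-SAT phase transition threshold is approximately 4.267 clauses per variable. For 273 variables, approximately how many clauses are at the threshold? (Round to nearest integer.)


The 3-SAT phase transition occurs at approximately 4.267 clauses per variable.
m = 4.267 * 273 = 1164.891.
Rounded to nearest integer: 1165.

1165


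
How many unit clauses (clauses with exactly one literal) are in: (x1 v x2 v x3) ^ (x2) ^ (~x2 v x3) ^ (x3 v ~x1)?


A unit clause contains exactly one literal.
Unit clauses found: (x2).
Count = 1.

1


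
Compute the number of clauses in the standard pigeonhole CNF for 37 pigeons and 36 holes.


The PHP encoding has two parts:
1) At-least-one-hole clauses: 37 (one per pigeon, each with 36 literals).
2) At-most-one-pigeon-per-hole clauses: 36 holes * C(37,2) = 36 * 666 = 23976.
Total clauses = 37 + 23976 = 24013.

24013


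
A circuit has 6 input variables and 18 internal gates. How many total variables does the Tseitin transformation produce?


The Tseitin transformation introduces one auxiliary variable per gate.
Total variables = inputs + gates = 6 + 18 = 24.

24


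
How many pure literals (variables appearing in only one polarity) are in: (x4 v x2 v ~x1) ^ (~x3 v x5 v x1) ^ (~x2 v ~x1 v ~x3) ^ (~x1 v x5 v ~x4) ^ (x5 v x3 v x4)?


A pure literal appears in only one polarity across all clauses.
Pure literals: x5 (positive only).
Count = 1.

1


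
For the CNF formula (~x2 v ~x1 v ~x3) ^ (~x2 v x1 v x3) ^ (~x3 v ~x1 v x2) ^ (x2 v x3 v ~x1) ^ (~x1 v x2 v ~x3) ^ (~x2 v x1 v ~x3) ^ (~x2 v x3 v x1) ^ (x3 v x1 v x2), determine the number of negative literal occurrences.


Scan each clause for negated literals.
Clause 1: 3 negative; Clause 2: 1 negative; Clause 3: 2 negative; Clause 4: 1 negative; Clause 5: 2 negative; Clause 6: 2 negative; Clause 7: 1 negative; Clause 8: 0 negative.
Total negative literal occurrences = 12.

12


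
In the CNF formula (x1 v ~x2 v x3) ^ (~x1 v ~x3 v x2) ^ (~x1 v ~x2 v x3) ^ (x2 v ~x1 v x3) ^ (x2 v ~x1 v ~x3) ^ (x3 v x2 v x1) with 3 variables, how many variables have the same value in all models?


Find all satisfying assignments: 3 model(s).
Check which variables have the same value in every model.
Fixed variables: x3=T.
Backbone size = 1.

1


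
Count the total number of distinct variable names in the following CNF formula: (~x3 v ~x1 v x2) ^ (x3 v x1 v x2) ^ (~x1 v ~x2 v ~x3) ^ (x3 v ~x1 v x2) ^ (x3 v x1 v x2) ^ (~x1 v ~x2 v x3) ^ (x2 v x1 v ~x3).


Identify each distinct variable in the formula.
Variables found: x1, x2, x3.
Total distinct variables = 3.

3


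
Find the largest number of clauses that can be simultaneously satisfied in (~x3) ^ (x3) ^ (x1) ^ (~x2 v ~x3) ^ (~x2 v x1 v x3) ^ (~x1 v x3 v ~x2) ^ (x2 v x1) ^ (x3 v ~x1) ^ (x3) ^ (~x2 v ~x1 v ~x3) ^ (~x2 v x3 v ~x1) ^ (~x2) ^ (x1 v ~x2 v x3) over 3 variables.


Enumerate all 8 truth assignments.
For each, count how many of the 13 clauses are satisfied.
The formula is not fully satisfiable, so the maximum is below 13.
Maximum simultaneously satisfiable clauses = 12.

12


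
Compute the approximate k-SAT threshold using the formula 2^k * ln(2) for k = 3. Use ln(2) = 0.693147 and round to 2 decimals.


Using the asymptotic formula: threshold ~ 2^k * ln(2).
2^3 = 8.
8 * 0.693147 = 5.55.

5.55


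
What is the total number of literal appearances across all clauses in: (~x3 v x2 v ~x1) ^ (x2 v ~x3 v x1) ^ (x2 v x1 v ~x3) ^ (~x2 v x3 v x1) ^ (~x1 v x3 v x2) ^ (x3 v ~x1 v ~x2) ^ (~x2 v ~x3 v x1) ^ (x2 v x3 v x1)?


Clause lengths: 3, 3, 3, 3, 3, 3, 3, 3.
Sum = 3 + 3 + 3 + 3 + 3 + 3 + 3 + 3 = 24.

24


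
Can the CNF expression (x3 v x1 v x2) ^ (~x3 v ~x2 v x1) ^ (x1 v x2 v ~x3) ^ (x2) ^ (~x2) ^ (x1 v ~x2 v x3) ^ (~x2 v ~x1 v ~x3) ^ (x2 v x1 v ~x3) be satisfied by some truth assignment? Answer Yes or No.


Check all 8 possible truth assignments.
Number of satisfying assignments found: 0.
The formula is unsatisfiable.

No


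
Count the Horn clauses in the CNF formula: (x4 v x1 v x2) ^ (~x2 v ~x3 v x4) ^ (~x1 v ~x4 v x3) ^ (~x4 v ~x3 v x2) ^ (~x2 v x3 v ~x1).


A Horn clause has at most one positive literal.
Clause 1: 3 positive lit(s) -> not Horn
Clause 2: 1 positive lit(s) -> Horn
Clause 3: 1 positive lit(s) -> Horn
Clause 4: 1 positive lit(s) -> Horn
Clause 5: 1 positive lit(s) -> Horn
Total Horn clauses = 4.

4


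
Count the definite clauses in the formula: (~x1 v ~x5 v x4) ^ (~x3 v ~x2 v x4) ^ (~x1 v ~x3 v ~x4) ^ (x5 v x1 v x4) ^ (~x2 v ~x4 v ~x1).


A definite clause has exactly one positive literal.
Clause 1: 1 positive -> definite
Clause 2: 1 positive -> definite
Clause 3: 0 positive -> not definite
Clause 4: 3 positive -> not definite
Clause 5: 0 positive -> not definite
Definite clause count = 2.

2


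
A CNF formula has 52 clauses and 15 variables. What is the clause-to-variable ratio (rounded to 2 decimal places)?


Clause-to-variable ratio = clauses / variables.
52 / 15 = 3.47.

3.47


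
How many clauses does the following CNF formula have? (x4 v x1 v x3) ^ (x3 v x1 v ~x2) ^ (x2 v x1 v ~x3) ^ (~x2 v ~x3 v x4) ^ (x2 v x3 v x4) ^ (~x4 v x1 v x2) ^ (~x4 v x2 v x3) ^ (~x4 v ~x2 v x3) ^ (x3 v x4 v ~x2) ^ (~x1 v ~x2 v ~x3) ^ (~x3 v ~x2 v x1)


Each group enclosed in parentheses joined by ^ is one clause.
Counting the conjuncts: 11 clauses.

11


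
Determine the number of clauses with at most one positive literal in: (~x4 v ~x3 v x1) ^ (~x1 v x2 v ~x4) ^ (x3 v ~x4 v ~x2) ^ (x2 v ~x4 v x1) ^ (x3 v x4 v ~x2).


A Horn clause has at most one positive literal.
Clause 1: 1 positive lit(s) -> Horn
Clause 2: 1 positive lit(s) -> Horn
Clause 3: 1 positive lit(s) -> Horn
Clause 4: 2 positive lit(s) -> not Horn
Clause 5: 2 positive lit(s) -> not Horn
Total Horn clauses = 3.

3


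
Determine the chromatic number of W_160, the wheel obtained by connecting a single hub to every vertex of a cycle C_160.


W_160 consists of the cycle C_160 together with a hub vertex adjacent to every cycle vertex.
The cycle C_160 needs 2 colors (even cycle -> 2).
The hub is adjacent to every cycle vertex, so it must receive a new color distinct from all of them.
Chromatic number = 2 + 1 = 3.

3


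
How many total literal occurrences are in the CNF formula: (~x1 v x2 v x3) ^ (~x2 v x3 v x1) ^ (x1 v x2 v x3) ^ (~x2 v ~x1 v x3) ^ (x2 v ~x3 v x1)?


Clause lengths: 3, 3, 3, 3, 3.
Sum = 3 + 3 + 3 + 3 + 3 = 15.

15


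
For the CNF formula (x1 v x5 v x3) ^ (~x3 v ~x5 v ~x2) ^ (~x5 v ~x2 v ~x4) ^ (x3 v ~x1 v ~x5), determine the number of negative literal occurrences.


Scan each clause for negated literals.
Clause 1: 0 negative; Clause 2: 3 negative; Clause 3: 3 negative; Clause 4: 2 negative.
Total negative literal occurrences = 8.

8


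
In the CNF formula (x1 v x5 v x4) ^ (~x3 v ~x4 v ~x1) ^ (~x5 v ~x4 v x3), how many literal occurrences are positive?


Scan each clause for unnegated literals.
Clause 1: 3 positive; Clause 2: 0 positive; Clause 3: 1 positive.
Total positive literal occurrences = 4.

4


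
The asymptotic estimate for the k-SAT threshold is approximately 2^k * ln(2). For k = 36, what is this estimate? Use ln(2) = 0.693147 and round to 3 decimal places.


Using the asymptotic formula: threshold ~ 2^k * ln(2).
2^36 = 68719476736.
68719476736 * 0.693147 = 47632699141.128.

47632699141.128


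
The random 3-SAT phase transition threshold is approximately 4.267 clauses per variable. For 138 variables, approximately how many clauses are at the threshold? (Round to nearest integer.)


The 3-SAT phase transition occurs at approximately 4.267 clauses per variable.
m = 4.267 * 138 = 588.846.
Rounded to nearest integer: 589.

589


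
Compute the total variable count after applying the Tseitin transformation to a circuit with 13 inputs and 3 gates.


The Tseitin transformation introduces one auxiliary variable per gate.
Total variables = inputs + gates = 13 + 3 = 16.

16


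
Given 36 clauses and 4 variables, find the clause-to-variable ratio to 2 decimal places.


Clause-to-variable ratio = clauses / variables.
36 / 4 = 9.0.

9.0


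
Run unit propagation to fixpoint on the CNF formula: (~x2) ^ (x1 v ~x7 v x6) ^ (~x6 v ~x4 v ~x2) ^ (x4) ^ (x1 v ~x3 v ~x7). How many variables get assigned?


Unit propagation repeatedly assigns the literal in any unit clause, then simplifies.
Assignments in order: x2 = F, x4 = T.
No further unit clauses remain.
Total variables assigned = 2.

2


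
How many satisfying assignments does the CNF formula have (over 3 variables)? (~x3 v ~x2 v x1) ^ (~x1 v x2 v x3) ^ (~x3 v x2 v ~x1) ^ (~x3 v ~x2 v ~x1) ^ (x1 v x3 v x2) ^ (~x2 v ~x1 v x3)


Enumerate all 8 truth assignments over 3 variables.
Test each against every clause.
Satisfying assignments found: 2.

2


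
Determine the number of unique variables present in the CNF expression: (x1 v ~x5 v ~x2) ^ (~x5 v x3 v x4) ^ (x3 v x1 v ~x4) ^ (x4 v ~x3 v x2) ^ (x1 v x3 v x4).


Identify each distinct variable in the formula.
Variables found: x1, x2, x3, x4, x5.
Total distinct variables = 5.

5


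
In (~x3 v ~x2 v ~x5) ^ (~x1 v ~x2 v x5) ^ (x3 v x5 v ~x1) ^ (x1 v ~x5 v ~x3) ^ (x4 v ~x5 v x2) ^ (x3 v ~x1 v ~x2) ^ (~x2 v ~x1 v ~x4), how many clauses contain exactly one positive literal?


A definite clause has exactly one positive literal.
Clause 1: 0 positive -> not definite
Clause 2: 1 positive -> definite
Clause 3: 2 positive -> not definite
Clause 4: 1 positive -> definite
Clause 5: 2 positive -> not definite
Clause 6: 1 positive -> definite
Clause 7: 0 positive -> not definite
Definite clause count = 3.

3


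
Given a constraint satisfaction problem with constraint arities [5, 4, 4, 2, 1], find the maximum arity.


The arities are: 5, 4, 4, 2, 1.
Scan for the maximum value.
Maximum arity = 5.

5


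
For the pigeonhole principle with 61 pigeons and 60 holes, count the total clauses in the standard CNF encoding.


The PHP encoding has two parts:
1) At-least-one-hole clauses: 61 (one per pigeon, each with 60 literals).
2) At-most-one-pigeon-per-hole clauses: 60 holes * C(61,2) = 60 * 1830 = 109800.
Total clauses = 61 + 109800 = 109861.

109861


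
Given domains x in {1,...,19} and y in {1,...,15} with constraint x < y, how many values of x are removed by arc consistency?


For the constraint x < y, x needs a supporting value in y's domain.
x can be at most 14 (one less than y's maximum).
Valid x values from domain: 14 out of 19.
Pruned = 19 - 14 = 5.

5


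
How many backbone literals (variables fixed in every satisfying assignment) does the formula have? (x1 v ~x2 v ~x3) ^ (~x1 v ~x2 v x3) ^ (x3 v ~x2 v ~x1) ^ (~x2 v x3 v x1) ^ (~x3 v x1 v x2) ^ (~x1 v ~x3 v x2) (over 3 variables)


Find all satisfying assignments: 3 model(s).
Check which variables have the same value in every model.
No variable is fixed across all models.
Backbone size = 0.

0


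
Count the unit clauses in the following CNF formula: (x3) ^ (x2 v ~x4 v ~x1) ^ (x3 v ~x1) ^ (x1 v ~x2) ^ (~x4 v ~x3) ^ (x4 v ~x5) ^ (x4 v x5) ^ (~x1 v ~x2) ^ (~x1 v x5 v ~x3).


A unit clause contains exactly one literal.
Unit clauses found: (x3).
Count = 1.

1


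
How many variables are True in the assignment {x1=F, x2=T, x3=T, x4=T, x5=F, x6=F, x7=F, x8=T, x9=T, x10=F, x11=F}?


The weight is the number of variables assigned True.
True variables: x2, x3, x4, x8, x9.
Weight = 5.

5


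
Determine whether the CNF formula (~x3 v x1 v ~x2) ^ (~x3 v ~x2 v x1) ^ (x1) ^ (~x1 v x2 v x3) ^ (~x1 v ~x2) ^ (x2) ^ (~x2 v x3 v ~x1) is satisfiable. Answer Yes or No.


Check all 8 possible truth assignments.
Number of satisfying assignments found: 0.
The formula is unsatisfiable.

No


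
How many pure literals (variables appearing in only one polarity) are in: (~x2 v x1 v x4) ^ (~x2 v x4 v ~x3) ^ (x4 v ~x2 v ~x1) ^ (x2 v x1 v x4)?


A pure literal appears in only one polarity across all clauses.
Pure literals: x3 (negative only), x4 (positive only).
Count = 2.

2


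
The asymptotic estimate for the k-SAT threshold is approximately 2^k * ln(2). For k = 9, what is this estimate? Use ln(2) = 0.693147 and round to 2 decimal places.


Using the asymptotic formula: threshold ~ 2^k * ln(2).
2^9 = 512.
512 * 0.693147 = 354.89.

354.89


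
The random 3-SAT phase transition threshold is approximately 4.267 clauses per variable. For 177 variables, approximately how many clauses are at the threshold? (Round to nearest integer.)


The 3-SAT phase transition occurs at approximately 4.267 clauses per variable.
m = 4.267 * 177 = 755.259.
Rounded to nearest integer: 755.

755


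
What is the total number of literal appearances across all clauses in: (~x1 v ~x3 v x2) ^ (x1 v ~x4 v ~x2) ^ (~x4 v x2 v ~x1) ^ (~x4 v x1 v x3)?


Clause lengths: 3, 3, 3, 3.
Sum = 3 + 3 + 3 + 3 = 12.

12


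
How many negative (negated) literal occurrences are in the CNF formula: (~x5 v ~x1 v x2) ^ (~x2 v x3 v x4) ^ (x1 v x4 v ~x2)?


Scan each clause for negated literals.
Clause 1: 2 negative; Clause 2: 1 negative; Clause 3: 1 negative.
Total negative literal occurrences = 4.

4


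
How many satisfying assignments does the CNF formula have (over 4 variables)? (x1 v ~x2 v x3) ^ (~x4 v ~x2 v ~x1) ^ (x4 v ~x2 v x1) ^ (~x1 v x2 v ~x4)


Enumerate all 16 truth assignments over 4 variables.
Test each against every clause.
Satisfying assignments found: 9.

9


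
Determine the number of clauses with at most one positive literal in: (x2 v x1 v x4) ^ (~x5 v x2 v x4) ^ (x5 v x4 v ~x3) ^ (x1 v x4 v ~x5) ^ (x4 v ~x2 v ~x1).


A Horn clause has at most one positive literal.
Clause 1: 3 positive lit(s) -> not Horn
Clause 2: 2 positive lit(s) -> not Horn
Clause 3: 2 positive lit(s) -> not Horn
Clause 4: 2 positive lit(s) -> not Horn
Clause 5: 1 positive lit(s) -> Horn
Total Horn clauses = 1.

1


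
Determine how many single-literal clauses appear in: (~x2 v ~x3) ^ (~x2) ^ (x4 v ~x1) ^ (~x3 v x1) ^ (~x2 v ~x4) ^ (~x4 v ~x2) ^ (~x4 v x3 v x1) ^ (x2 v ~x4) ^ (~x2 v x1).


A unit clause contains exactly one literal.
Unit clauses found: (~x2).
Count = 1.

1


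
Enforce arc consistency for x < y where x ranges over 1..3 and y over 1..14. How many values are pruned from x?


For the constraint x < y, x needs a supporting value in y's domain.
x can be at most 13 (one less than y's maximum).
Valid x values from domain: 3 out of 3.
Pruned = 3 - 3 = 0.

0


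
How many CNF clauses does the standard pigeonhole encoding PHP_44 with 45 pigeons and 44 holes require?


The PHP encoding has two parts:
1) At-least-one-hole clauses: 45 (one per pigeon, each with 44 literals).
2) At-most-one-pigeon-per-hole clauses: 44 holes * C(45,2) = 44 * 990 = 43560.
Total clauses = 45 + 43560 = 43605.

43605


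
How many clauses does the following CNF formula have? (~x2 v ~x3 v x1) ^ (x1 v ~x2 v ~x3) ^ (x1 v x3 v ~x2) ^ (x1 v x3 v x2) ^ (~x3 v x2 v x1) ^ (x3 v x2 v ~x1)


Each group enclosed in parentheses joined by ^ is one clause.
Counting the conjuncts: 6 clauses.

6


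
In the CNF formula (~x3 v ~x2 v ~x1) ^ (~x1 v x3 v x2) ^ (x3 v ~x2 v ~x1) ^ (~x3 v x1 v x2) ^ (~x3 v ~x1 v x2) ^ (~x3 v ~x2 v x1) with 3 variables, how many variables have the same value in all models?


Find all satisfying assignments: 2 model(s).
Check which variables have the same value in every model.
Fixed variables: x1=F, x3=F.
Backbone size = 2.

2


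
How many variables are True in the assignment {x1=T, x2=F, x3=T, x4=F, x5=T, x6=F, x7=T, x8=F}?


The weight is the number of variables assigned True.
True variables: x1, x3, x5, x7.
Weight = 4.

4


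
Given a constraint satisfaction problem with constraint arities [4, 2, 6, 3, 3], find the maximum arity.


The arities are: 4, 2, 6, 3, 3.
Scan for the maximum value.
Maximum arity = 6.

6


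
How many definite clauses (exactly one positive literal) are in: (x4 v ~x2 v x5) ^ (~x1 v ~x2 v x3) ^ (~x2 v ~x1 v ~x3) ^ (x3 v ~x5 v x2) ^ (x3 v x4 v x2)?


A definite clause has exactly one positive literal.
Clause 1: 2 positive -> not definite
Clause 2: 1 positive -> definite
Clause 3: 0 positive -> not definite
Clause 4: 2 positive -> not definite
Clause 5: 3 positive -> not definite
Definite clause count = 1.

1


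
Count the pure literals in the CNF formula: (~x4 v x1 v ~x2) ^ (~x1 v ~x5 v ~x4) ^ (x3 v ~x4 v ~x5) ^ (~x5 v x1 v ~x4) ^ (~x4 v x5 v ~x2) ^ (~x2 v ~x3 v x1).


A pure literal appears in only one polarity across all clauses.
Pure literals: x2 (negative only), x4 (negative only).
Count = 2.

2


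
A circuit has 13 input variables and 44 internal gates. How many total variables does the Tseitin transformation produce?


The Tseitin transformation introduces one auxiliary variable per gate.
Total variables = inputs + gates = 13 + 44 = 57.

57


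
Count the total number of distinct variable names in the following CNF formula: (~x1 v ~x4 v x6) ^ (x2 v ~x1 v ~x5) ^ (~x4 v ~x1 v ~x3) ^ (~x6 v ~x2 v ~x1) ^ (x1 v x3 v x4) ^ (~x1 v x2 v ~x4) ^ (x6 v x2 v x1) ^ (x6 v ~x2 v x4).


Identify each distinct variable in the formula.
Variables found: x1, x2, x3, x4, x5, x6.
Total distinct variables = 6.

6


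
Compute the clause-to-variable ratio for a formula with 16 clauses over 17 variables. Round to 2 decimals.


Clause-to-variable ratio = clauses / variables.
16 / 17 = 0.94.

0.94


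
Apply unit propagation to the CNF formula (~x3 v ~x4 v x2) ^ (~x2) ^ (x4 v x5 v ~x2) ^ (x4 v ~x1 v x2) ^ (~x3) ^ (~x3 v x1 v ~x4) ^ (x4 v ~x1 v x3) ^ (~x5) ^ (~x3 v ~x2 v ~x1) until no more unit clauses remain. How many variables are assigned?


Unit propagation repeatedly assigns the literal in any unit clause, then simplifies.
Assignments in order: x2 = F, x3 = F, x5 = F.
No further unit clauses remain.
Total variables assigned = 3.

3


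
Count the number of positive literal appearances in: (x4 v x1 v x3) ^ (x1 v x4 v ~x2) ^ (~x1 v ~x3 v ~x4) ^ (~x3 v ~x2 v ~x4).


Scan each clause for unnegated literals.
Clause 1: 3 positive; Clause 2: 2 positive; Clause 3: 0 positive; Clause 4: 0 positive.
Total positive literal occurrences = 5.

5


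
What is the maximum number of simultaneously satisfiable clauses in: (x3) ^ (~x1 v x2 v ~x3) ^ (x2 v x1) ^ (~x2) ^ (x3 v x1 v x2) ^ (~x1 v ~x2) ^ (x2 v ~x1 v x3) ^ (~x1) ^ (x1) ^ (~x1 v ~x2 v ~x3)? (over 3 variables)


Enumerate all 8 truth assignments.
For each, count how many of the 10 clauses are satisfied.
The formula is not fully satisfiable, so the maximum is below 10.
Maximum simultaneously satisfiable clauses = 8.

8


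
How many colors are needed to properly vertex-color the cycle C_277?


An odd cycle cannot be 2-colored: alternating two colors around the cycle returns to the start with a conflict.
Since 277 is odd, three colors are required (and three suffice).
Chromatic number = 3.

3


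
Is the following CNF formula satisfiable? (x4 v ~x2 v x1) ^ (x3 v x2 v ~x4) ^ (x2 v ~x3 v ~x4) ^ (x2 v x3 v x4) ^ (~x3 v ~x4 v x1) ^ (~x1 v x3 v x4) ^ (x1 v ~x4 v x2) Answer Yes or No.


Check all 16 possible truth assignments.
Number of satisfying assignments found: 6.
The formula is satisfiable.

Yes


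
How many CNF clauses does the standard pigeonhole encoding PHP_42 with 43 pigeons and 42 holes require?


The PHP encoding has two parts:
1) At-least-one-hole clauses: 43 (one per pigeon, each with 42 literals).
2) At-most-one-pigeon-per-hole clauses: 42 holes * C(43,2) = 42 * 903 = 37926.
Total clauses = 43 + 37926 = 37969.

37969


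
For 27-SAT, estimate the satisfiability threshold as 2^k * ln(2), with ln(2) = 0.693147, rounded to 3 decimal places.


Using the asymptotic formula: threshold ~ 2^k * ln(2).
2^27 = 134217728.
134217728 * 0.693147 = 93032615.51.

93032615.51


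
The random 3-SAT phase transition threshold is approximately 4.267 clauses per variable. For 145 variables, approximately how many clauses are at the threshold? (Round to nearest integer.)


The 3-SAT phase transition occurs at approximately 4.267 clauses per variable.
m = 4.267 * 145 = 618.715.
Rounded to nearest integer: 619.

619


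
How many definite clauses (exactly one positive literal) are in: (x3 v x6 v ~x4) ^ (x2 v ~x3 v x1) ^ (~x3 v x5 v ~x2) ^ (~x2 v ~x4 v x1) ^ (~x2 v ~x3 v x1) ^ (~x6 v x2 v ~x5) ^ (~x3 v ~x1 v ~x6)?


A definite clause has exactly one positive literal.
Clause 1: 2 positive -> not definite
Clause 2: 2 positive -> not definite
Clause 3: 1 positive -> definite
Clause 4: 1 positive -> definite
Clause 5: 1 positive -> definite
Clause 6: 1 positive -> definite
Clause 7: 0 positive -> not definite
Definite clause count = 4.

4


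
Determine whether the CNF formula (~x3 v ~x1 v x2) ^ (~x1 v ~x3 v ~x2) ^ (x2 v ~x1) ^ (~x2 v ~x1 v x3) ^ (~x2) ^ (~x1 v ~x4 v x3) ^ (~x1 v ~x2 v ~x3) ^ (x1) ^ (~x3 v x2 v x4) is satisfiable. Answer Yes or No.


Check all 16 possible truth assignments.
Number of satisfying assignments found: 0.
The formula is unsatisfiable.

No


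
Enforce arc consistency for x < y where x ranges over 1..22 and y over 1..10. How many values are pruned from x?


For the constraint x < y, x needs a supporting value in y's domain.
x can be at most 9 (one less than y's maximum).
Valid x values from domain: 9 out of 22.
Pruned = 22 - 9 = 13.

13


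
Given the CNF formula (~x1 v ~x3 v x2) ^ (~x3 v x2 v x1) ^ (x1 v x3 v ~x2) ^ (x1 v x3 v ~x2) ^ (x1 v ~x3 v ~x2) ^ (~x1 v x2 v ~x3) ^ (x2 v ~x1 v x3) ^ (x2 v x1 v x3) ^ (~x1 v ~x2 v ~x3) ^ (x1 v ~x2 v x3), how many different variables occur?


Identify each distinct variable in the formula.
Variables found: x1, x2, x3.
Total distinct variables = 3.

3


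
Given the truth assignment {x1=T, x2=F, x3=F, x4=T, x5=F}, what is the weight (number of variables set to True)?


The weight is the number of variables assigned True.
True variables: x1, x4.
Weight = 2.

2


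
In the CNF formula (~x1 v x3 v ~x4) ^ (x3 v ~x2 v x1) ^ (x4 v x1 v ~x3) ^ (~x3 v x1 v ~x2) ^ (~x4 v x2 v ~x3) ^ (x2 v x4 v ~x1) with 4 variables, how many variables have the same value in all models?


Find all satisfying assignments: 5 model(s).
Check which variables have the same value in every model.
No variable is fixed across all models.
Backbone size = 0.

0


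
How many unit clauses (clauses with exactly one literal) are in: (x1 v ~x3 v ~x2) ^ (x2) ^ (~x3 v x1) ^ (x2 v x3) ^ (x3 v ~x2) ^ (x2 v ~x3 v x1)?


A unit clause contains exactly one literal.
Unit clauses found: (x2).
Count = 1.

1


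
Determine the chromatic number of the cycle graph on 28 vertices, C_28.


A cycle on an even number of vertices is bipartite: alternate two colors around the cycle.
Since 28 is even, two colors suffice, and at least two are needed because the graph has edges.
Chromatic number = 2.

2


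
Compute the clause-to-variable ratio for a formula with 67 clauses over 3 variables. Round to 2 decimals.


Clause-to-variable ratio = clauses / variables.
67 / 3 = 22.33.

22.33


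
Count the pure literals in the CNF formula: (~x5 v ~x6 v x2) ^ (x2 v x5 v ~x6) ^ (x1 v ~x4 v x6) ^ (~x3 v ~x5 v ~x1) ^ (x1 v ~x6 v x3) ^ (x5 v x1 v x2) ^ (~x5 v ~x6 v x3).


A pure literal appears in only one polarity across all clauses.
Pure literals: x2 (positive only), x4 (negative only).
Count = 2.

2


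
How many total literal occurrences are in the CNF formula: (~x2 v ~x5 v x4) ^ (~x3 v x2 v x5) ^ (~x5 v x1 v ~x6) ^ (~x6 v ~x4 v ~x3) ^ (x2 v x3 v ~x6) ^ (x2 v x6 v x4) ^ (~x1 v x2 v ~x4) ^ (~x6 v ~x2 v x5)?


Clause lengths: 3, 3, 3, 3, 3, 3, 3, 3.
Sum = 3 + 3 + 3 + 3 + 3 + 3 + 3 + 3 = 24.

24


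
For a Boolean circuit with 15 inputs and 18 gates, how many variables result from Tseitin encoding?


The Tseitin transformation introduces one auxiliary variable per gate.
Total variables = inputs + gates = 15 + 18 = 33.

33


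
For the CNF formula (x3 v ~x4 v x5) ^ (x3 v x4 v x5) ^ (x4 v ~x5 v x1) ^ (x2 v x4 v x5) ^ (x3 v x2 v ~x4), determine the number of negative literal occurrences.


Scan each clause for negated literals.
Clause 1: 1 negative; Clause 2: 0 negative; Clause 3: 1 negative; Clause 4: 0 negative; Clause 5: 1 negative.
Total negative literal occurrences = 3.

3


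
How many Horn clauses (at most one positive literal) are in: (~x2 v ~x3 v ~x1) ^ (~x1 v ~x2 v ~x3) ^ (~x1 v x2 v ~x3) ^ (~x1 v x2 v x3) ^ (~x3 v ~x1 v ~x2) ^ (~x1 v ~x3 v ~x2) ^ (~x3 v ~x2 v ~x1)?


A Horn clause has at most one positive literal.
Clause 1: 0 positive lit(s) -> Horn
Clause 2: 0 positive lit(s) -> Horn
Clause 3: 1 positive lit(s) -> Horn
Clause 4: 2 positive lit(s) -> not Horn
Clause 5: 0 positive lit(s) -> Horn
Clause 6: 0 positive lit(s) -> Horn
Clause 7: 0 positive lit(s) -> Horn
Total Horn clauses = 6.

6


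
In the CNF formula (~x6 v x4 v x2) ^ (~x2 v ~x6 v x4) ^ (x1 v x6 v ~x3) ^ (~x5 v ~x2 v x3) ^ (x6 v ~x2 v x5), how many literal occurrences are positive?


Scan each clause for unnegated literals.
Clause 1: 2 positive; Clause 2: 1 positive; Clause 3: 2 positive; Clause 4: 1 positive; Clause 5: 2 positive.
Total positive literal occurrences = 8.

8


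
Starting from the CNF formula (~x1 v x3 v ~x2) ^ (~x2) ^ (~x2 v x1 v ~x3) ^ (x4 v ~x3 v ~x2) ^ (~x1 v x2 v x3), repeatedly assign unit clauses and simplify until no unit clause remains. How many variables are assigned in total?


Unit propagation repeatedly assigns the literal in any unit clause, then simplifies.
Assignments in order: x2 = F.
No further unit clauses remain.
Total variables assigned = 1.

1


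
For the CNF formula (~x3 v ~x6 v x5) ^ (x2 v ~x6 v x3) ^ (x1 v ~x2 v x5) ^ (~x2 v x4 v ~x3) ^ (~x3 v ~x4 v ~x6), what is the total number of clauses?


Each group enclosed in parentheses joined by ^ is one clause.
Counting the conjuncts: 5 clauses.

5


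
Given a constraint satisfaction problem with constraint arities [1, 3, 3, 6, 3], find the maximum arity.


The arities are: 1, 3, 3, 6, 3.
Scan for the maximum value.
Maximum arity = 6.

6


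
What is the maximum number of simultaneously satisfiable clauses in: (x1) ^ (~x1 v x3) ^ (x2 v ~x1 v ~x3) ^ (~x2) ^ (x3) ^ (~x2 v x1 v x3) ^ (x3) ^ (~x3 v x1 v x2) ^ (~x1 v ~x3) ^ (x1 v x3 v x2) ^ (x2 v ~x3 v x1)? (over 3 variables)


Enumerate all 8 truth assignments.
For each, count how many of the 11 clauses are satisfied.
The formula is not fully satisfiable, so the maximum is below 11.
Maximum simultaneously satisfiable clauses = 9.

9


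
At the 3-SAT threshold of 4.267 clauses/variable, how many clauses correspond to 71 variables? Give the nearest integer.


The 3-SAT phase transition occurs at approximately 4.267 clauses per variable.
m = 4.267 * 71 = 302.957.
Rounded to nearest integer: 303.

303


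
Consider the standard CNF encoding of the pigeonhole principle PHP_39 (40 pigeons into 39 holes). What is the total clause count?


The PHP encoding has two parts:
1) At-least-one-hole clauses: 40 (one per pigeon, each with 39 literals).
2) At-most-one-pigeon-per-hole clauses: 39 holes * C(40,2) = 39 * 780 = 30420.
Total clauses = 40 + 30420 = 30460.

30460


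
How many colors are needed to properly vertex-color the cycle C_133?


An odd cycle cannot be 2-colored: alternating two colors around the cycle returns to the start with a conflict.
Since 133 is odd, three colors are required (and three suffice).
Chromatic number = 3.

3


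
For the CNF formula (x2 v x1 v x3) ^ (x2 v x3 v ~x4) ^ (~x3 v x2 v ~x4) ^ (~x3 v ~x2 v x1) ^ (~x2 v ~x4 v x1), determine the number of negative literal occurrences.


Scan each clause for negated literals.
Clause 1: 0 negative; Clause 2: 1 negative; Clause 3: 2 negative; Clause 4: 2 negative; Clause 5: 2 negative.
Total negative literal occurrences = 7.

7


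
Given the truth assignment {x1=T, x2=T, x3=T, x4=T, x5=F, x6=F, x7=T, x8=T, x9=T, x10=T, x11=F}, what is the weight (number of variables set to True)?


The weight is the number of variables assigned True.
True variables: x1, x2, x3, x4, x7, x8, x9, x10.
Weight = 8.

8


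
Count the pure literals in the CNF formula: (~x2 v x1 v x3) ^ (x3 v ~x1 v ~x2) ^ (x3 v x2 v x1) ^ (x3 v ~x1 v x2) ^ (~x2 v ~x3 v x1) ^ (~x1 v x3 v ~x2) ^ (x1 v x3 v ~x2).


A pure literal appears in only one polarity across all clauses.
No pure literals found.
Count = 0.

0


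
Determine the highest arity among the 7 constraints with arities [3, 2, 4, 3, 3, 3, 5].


The arities are: 3, 2, 4, 3, 3, 3, 5.
Scan for the maximum value.
Maximum arity = 5.

5


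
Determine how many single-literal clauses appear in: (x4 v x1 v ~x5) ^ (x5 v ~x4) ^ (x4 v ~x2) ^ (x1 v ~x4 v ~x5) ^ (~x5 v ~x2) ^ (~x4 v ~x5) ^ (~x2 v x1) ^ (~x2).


A unit clause contains exactly one literal.
Unit clauses found: (~x2).
Count = 1.

1


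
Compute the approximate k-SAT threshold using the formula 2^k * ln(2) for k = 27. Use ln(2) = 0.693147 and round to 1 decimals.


Using the asymptotic formula: threshold ~ 2^k * ln(2).
2^27 = 134217728.
134217728 * 0.693147 = 93032615.5.

93032615.5


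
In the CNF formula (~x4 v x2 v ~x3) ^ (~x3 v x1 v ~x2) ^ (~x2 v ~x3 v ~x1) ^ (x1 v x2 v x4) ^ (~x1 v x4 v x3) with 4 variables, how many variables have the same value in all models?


Find all satisfying assignments: 6 model(s).
Check which variables have the same value in every model.
No variable is fixed across all models.
Backbone size = 0.

0


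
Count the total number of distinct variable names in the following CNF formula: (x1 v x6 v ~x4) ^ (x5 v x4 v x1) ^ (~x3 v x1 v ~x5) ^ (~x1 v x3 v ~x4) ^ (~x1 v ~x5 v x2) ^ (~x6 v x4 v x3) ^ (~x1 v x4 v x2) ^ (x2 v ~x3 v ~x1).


Identify each distinct variable in the formula.
Variables found: x1, x2, x3, x4, x5, x6.
Total distinct variables = 6.

6


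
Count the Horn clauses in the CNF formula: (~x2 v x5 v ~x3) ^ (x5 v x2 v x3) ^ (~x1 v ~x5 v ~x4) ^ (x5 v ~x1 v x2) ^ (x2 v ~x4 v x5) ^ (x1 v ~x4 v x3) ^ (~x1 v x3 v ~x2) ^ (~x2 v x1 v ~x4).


A Horn clause has at most one positive literal.
Clause 1: 1 positive lit(s) -> Horn
Clause 2: 3 positive lit(s) -> not Horn
Clause 3: 0 positive lit(s) -> Horn
Clause 4: 2 positive lit(s) -> not Horn
Clause 5: 2 positive lit(s) -> not Horn
Clause 6: 2 positive lit(s) -> not Horn
Clause 7: 1 positive lit(s) -> Horn
Clause 8: 1 positive lit(s) -> Horn
Total Horn clauses = 4.

4


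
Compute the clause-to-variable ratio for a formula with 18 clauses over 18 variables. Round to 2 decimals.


Clause-to-variable ratio = clauses / variables.
18 / 18 = 1.0.

1.0


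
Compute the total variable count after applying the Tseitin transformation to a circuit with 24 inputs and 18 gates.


The Tseitin transformation introduces one auxiliary variable per gate.
Total variables = inputs + gates = 24 + 18 = 42.

42


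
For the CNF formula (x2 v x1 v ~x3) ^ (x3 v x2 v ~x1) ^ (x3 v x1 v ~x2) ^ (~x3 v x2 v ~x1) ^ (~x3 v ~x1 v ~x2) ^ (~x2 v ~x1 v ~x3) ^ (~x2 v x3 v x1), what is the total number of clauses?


Each group enclosed in parentheses joined by ^ is one clause.
Counting the conjuncts: 7 clauses.

7


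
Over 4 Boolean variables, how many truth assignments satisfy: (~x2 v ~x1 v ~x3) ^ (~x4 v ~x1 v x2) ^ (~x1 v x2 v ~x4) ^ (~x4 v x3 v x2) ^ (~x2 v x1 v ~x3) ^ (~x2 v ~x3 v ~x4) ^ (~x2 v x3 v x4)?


Enumerate all 16 truth assignments over 4 variables.
Test each against every clause.
Satisfying assignments found: 7.

7


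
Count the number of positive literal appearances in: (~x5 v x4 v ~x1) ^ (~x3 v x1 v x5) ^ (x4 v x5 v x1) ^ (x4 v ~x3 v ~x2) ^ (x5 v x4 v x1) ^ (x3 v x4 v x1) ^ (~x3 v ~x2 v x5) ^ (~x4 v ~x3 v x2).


Scan each clause for unnegated literals.
Clause 1: 1 positive; Clause 2: 2 positive; Clause 3: 3 positive; Clause 4: 1 positive; Clause 5: 3 positive; Clause 6: 3 positive; Clause 7: 1 positive; Clause 8: 1 positive.
Total positive literal occurrences = 15.

15


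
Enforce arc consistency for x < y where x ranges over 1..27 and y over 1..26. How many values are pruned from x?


For the constraint x < y, x needs a supporting value in y's domain.
x can be at most 25 (one less than y's maximum).
Valid x values from domain: 25 out of 27.
Pruned = 27 - 25 = 2.

2


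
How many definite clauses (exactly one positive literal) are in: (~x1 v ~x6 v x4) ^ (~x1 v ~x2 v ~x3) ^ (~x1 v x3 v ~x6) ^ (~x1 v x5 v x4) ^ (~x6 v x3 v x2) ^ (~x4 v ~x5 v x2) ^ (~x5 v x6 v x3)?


A definite clause has exactly one positive literal.
Clause 1: 1 positive -> definite
Clause 2: 0 positive -> not definite
Clause 3: 1 positive -> definite
Clause 4: 2 positive -> not definite
Clause 5: 2 positive -> not definite
Clause 6: 1 positive -> definite
Clause 7: 2 positive -> not definite
Definite clause count = 3.

3


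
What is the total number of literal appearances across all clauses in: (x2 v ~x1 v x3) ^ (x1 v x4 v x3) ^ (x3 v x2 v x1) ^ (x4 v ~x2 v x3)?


Clause lengths: 3, 3, 3, 3.
Sum = 3 + 3 + 3 + 3 = 12.

12


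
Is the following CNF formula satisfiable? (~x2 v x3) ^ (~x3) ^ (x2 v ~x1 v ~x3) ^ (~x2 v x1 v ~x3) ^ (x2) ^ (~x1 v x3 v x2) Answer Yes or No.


Check all 8 possible truth assignments.
Number of satisfying assignments found: 0.
The formula is unsatisfiable.

No


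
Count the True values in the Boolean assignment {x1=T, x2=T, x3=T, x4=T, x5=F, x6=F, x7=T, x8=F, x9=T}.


The weight is the number of variables assigned True.
True variables: x1, x2, x3, x4, x7, x9.
Weight = 6.

6


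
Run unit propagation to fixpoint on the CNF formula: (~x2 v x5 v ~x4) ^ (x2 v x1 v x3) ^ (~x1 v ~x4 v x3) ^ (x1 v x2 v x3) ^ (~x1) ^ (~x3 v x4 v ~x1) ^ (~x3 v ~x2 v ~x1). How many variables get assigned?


Unit propagation repeatedly assigns the literal in any unit clause, then simplifies.
Assignments in order: x1 = F.
No further unit clauses remain.
Total variables assigned = 1.

1


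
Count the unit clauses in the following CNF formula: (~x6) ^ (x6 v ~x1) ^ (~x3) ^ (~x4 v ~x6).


A unit clause contains exactly one literal.
Unit clauses found: (~x6), (~x3).
Count = 2.

2


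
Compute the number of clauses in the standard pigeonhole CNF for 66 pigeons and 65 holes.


The PHP encoding has two parts:
1) At-least-one-hole clauses: 66 (one per pigeon, each with 65 literals).
2) At-most-one-pigeon-per-hole clauses: 65 holes * C(66,2) = 65 * 2145 = 139425.
Total clauses = 66 + 139425 = 139491.

139491


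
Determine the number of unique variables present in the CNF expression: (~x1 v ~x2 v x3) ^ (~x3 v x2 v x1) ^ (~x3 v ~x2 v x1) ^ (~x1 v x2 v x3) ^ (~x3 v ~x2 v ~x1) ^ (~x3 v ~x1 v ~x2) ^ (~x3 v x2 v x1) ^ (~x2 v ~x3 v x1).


Identify each distinct variable in the formula.
Variables found: x1, x2, x3.
Total distinct variables = 3.

3


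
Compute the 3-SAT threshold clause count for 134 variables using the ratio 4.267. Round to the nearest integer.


The 3-SAT phase transition occurs at approximately 4.267 clauses per variable.
m = 4.267 * 134 = 571.778.
Rounded to nearest integer: 572.

572


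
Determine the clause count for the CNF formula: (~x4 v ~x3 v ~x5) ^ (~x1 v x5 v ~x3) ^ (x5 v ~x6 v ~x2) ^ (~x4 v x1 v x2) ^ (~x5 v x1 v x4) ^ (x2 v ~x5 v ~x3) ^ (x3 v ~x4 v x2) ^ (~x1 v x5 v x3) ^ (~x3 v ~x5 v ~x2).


Each group enclosed in parentheses joined by ^ is one clause.
Counting the conjuncts: 9 clauses.

9


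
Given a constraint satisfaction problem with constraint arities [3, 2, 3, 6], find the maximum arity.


The arities are: 3, 2, 3, 6.
Scan for the maximum value.
Maximum arity = 6.

6


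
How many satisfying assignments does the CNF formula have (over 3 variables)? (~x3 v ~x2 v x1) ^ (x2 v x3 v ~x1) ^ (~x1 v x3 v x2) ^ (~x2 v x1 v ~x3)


Enumerate all 8 truth assignments over 3 variables.
Test each against every clause.
Satisfying assignments found: 6.

6


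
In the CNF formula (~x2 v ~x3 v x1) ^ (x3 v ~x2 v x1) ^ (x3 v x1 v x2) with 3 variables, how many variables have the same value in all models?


Find all satisfying assignments: 5 model(s).
Check which variables have the same value in every model.
No variable is fixed across all models.
Backbone size = 0.

0


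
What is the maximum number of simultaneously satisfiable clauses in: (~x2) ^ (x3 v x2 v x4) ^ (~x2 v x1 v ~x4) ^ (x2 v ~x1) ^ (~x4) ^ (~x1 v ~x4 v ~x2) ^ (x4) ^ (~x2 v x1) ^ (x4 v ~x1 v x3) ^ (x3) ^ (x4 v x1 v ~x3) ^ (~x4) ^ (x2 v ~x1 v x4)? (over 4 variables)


Enumerate all 16 truth assignments.
For each, count how many of the 13 clauses are satisfied.
The formula is not fully satisfiable, so the maximum is below 13.
Maximum simultaneously satisfiable clauses = 11.

11


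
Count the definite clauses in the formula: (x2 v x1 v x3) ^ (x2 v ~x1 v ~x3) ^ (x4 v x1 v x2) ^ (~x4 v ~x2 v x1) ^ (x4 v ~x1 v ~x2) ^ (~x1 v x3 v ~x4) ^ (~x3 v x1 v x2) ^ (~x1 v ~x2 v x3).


A definite clause has exactly one positive literal.
Clause 1: 3 positive -> not definite
Clause 2: 1 positive -> definite
Clause 3: 3 positive -> not definite
Clause 4: 1 positive -> definite
Clause 5: 1 positive -> definite
Clause 6: 1 positive -> definite
Clause 7: 2 positive -> not definite
Clause 8: 1 positive -> definite
Definite clause count = 5.

5


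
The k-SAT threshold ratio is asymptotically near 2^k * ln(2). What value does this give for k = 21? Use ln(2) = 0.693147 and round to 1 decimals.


Using the asymptotic formula: threshold ~ 2^k * ln(2).
2^21 = 2097152.
2097152 * 0.693147 = 1453634.6.

1453634.6


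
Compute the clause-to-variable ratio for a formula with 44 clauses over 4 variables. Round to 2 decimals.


Clause-to-variable ratio = clauses / variables.
44 / 4 = 11.0.

11.0


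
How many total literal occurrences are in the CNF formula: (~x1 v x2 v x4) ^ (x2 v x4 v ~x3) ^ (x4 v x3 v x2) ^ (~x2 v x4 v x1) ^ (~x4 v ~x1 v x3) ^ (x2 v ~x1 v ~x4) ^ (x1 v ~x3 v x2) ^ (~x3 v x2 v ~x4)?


Clause lengths: 3, 3, 3, 3, 3, 3, 3, 3.
Sum = 3 + 3 + 3 + 3 + 3 + 3 + 3 + 3 = 24.

24


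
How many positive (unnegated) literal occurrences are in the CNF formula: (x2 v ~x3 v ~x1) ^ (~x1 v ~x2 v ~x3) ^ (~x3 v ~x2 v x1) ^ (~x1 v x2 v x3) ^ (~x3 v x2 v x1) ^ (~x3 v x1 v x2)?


Scan each clause for unnegated literals.
Clause 1: 1 positive; Clause 2: 0 positive; Clause 3: 1 positive; Clause 4: 2 positive; Clause 5: 2 positive; Clause 6: 2 positive.
Total positive literal occurrences = 8.

8
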